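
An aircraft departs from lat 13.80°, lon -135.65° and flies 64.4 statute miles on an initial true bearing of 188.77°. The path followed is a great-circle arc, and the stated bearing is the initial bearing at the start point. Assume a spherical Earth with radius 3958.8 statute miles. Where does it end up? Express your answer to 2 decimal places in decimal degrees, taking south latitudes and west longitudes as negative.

Angular distance δ = d/R = 64.4 / 3958.8 = 0.016268 rad.
Converting: φ₁ = 0.240855 rad, θ = 3.294658 rad.
Applying the spherical law of cosines for sides, sin φ₂ = sin φ₁ cos δ + cos φ₁ sin δ cos θ = 0.222889, so φ₂ = 12.88°.
Then Δλ = atan2(-0.002409, 0.946701) = -0.002544 rad, from sin θ sin δ cos φ₁ over cos δ − sin φ₁ sin φ₂.
λ₂ = λ₁ + Δλ = -135.80°.

latitude 12.88°, longitude -135.80°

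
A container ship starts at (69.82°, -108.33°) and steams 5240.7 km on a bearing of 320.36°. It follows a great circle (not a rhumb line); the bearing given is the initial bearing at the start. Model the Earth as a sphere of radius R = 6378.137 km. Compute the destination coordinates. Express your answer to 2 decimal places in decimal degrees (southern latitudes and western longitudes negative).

latitude 56.48°, longitude 129.45°

δ = 5240.7/6378.137 = 0.821666 rad (47.0780°).
Start latitude φ₁ = 1.218589 rad; initial bearing θ = 5.591337 rad.
Applying the spherical law of cosines for sides, sin φ₂ = sin φ₁ cos δ + cos φ₁ sin δ cos θ = 0.833729, so φ₂ = 56.48°.
Δλ = atan2( sin θ sin δ cos φ₁ , cos δ − sin φ₁ sin φ₂ ) = atan2(-0.161159, -0.101547) = -2.133058 rad = -122.22°.
λ₂ = -108.33° + -122.22° = -230.55°, normalized to (−180°, 180°] → 129.45°.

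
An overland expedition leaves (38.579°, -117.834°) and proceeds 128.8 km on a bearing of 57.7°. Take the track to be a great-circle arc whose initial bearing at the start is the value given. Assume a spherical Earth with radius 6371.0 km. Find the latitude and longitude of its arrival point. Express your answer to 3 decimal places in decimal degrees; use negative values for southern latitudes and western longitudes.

latitude 39.191°, longitude -116.571°

The arc subtends δ = 128.8/6371 = 0.020217 rad at the centre.
With φ₁ = 38.579° = 0.673331 rad and θ = 57.7° = 1.007055 rad:
Applying the spherical law of cosines for sides, sin φ₂ = sin φ₁ cos δ + cos φ₁ sin δ cos θ = 0.631910, so φ₂ = 39.191°.
For the longitude increment, Δλ = atan2( sin θ sin δ cos φ₁, cos δ − sin φ₁ sin φ₂ ) = atan2(0.013358, 0.605741) = 1.263°.
λ₂ = -117.834° + 1.263° = -116.571°.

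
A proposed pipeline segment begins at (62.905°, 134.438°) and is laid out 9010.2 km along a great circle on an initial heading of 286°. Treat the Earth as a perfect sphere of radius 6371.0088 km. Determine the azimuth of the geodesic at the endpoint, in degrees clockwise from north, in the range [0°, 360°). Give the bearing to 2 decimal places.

final bearing 206.99°

Central angle δ = d/R = 1.414250 rad.
Start latitude φ₁ = 1.097899 rad; initial bearing θ = 4.991642 rad.
Destination latitude: φ₂ = arcsin( sin φ₁ cos δ + cos φ₁ sin δ cos θ ) = arcsin(0.262806) = 15.237°.
For the longitude increment, Δλ = atan2( sin θ sin δ cos φ₁, cos δ − sin φ₁ sin φ₂ ) = atan2(-0.432469, -0.078056) = -100.231°.
λ₂ = 134.438° + -100.231° = 34.207°.
The forward bearing on arrival equals the back-azimuth from the destination plus 180°.
Back-azimuth from P₂ (15.24°, 34.21°) to P₁ (62.91°, 134.44°), with Δλ' = λ₁ − λ₂ = 100.23°: atan2( sin Δλ' cos φ₁ , cos φ₂ sin φ₁ − sin φ₂ cos φ₁ cos Δλ' ) = 26.99°.
Final bearing = (26.99° + 180°) mod 360° = 206.99°.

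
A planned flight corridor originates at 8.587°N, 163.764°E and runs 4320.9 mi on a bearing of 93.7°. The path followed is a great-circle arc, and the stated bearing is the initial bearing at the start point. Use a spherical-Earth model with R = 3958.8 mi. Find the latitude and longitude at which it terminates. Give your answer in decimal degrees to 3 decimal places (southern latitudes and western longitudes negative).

δ = 4320.9/3958.8 = 1.091467 rad (62.5365°).
Start latitude φ₁ = 0.149871 rad; initial bearing θ = 1.635374 rad.
Applying the spherical law of cosines for sides, sin φ₂ = sin φ₁ cos δ + cos φ₁ sin δ cos θ = 0.012242, so φ₂ = 0.701°.
For the longitude increment, Δλ = atan2( sin θ sin δ cos φ₁, cos δ − sin φ₁ sin φ₂ ) = atan2(0.875529, 0.459356) = 62.316°.
λ₂ = 163.764° + 62.316° = 226.080°, normalized to (−180°, 180°] → -133.920°.

latitude 0.701°, longitude -133.920°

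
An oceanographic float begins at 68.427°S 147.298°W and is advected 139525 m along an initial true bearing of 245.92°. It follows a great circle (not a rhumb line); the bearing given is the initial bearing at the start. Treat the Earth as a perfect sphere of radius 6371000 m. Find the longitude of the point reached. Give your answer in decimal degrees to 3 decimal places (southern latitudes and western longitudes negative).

longitude -150.483°

Central angle δ = d/R = 0.021900 rad.
Converting: φ₁ = -1.194276 rad, θ = 4.292114 rad.
Applying the spherical law of cosines for sides, sin φ₂ = sin φ₁ cos δ + cos φ₁ sin δ cos θ = -0.933012, so φ₂ = -68.909°.
Then Δλ = atan2(-0.007351, 0.132106) = -0.055588 rad, from sin θ sin δ cos φ₁ over cos δ − sin φ₁ sin φ₂.
Hence λ₂ = -147.298° + -3.185° = -150.483°.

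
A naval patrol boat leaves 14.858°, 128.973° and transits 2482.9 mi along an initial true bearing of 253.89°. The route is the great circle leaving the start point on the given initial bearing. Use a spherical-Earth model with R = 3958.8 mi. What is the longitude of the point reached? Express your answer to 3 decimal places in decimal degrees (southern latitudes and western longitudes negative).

δ = 2482.9/3958.8 = 0.627185 rad (35.9351°).
Start latitude φ₁ = 0.259321 rad; initial bearing θ = 4.431216 rad.
Applying the spherical law of cosines for sides, sin φ₂ = sin φ₁ cos δ + cos φ₁ sin δ cos θ = 0.050222, so φ₂ = 2.879°.
For the longitude increment, Δλ = atan2( sin θ sin δ cos φ₁, cos δ − sin φ₁ sin φ₂ ) = atan2(-0.544970, 0.796805) = -34.370°.
λ₂ = 128.973° + -34.370° = 94.603°.

longitude 94.603°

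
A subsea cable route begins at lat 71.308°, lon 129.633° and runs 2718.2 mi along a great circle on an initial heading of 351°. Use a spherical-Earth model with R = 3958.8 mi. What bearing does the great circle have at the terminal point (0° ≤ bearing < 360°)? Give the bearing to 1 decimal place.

final bearing 188.0°

Central angle δ = d/R = 0.686622 rad.
Converting: φ₁ = 1.244559 rad, θ = 6.126106 rad.
Applying the spherical law of cosines for sides, sin φ₂ = sin φ₁ cos δ + cos φ₁ sin δ cos θ = 0.933260, so φ₂ = 68.949°.
Δλ = atan2( sin θ sin δ cos φ₁ , cos δ − sin φ₁ sin φ₂ ) = atan2(-0.031782, -0.110643) = -2.861880 rad = -163.974°.
Hence λ₂ = 129.633° + -163.974° = -34.341°.
The forward bearing on arrival equals the back-azimuth from the destination plus 180°.
Back-azimuth from P₂ (68.9°, -34.3°) to P₁ (71.3°, 129.6°), with Δλ' = λ₁ − λ₂ = 164.0°: atan2( sin Δλ' cos φ₁ , cos φ₂ sin φ₁ − sin φ₂ cos φ₁ cos Δλ' ) = 8.0°.
Final bearing = (8.0° + 180°) mod 360° = 188.0°.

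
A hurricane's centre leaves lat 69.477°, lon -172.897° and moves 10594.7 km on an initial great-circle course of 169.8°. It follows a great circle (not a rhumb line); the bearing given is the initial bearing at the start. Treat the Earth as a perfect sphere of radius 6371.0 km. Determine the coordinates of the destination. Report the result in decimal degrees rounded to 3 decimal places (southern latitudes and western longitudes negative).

Angular distance δ = d/R = 10594.7 / 6371 = 1.662957 rad.
Start latitude φ₁ = 1.212602 rad; initial bearing θ = 2.963569 rad.
Applying the spherical law of cosines for sides, sin φ₂ = sin φ₁ cos δ + cos φ₁ sin δ cos θ = -0.429768, so φ₂ = -25.453°.
For the longitude increment, Δλ = atan2( sin θ sin δ cos φ₁, cos δ − sin φ₁ sin φ₂ ) = atan2(0.061819, 0.310461) = 11.262°.
Hence λ₂ = -172.897° + 11.262° = -161.635°.

latitude -25.453°, longitude -161.635°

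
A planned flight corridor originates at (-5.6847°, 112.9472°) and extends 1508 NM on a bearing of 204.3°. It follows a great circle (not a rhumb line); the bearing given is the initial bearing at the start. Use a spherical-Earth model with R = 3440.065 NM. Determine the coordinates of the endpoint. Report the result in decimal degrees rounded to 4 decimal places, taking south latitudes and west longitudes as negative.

The arc subtends δ = 1508/3440.065 = 0.438364 rad at the centre.
Start latitude φ₁ = -0.099217 rad; initial bearing θ = 3.565708 rad.
Destination latitude: φ₂ = arcsin( sin φ₁ cos δ + cos φ₁ sin δ cos θ ) = arcsin(-0.474639) = -28.3358°.
Then Δλ = atan2(-0.173812, 0.858433) = -0.199775 rad, from sin θ sin δ cos φ₁ over cos δ − sin φ₁ sin φ₂.
λ₂ = 112.9472° + -11.4463° = 101.5009°.

latitude -28.3358°, longitude 101.5009°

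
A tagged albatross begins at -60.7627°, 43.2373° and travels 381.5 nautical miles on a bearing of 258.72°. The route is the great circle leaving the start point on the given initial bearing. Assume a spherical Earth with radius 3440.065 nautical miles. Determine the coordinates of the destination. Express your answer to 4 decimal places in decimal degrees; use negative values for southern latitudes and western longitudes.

δ = 381.5/3440.065 = 0.110899 rad (6.3540°).
With φ₁ = -60.7627° = -1.060509 rad and θ = 258.72° = 4.515516 rad:
Destination latitude: φ₂ = arcsin( sin φ₁ cos δ + cos φ₁ sin δ cos θ ) = arcsin(-0.877817) = -61.3802°.
For the longitude increment, Δλ = atan2( sin θ sin δ cos φ₁, cos δ − sin φ₁ sin φ₂ ) = atan2(-0.053011, 0.227870) = -13.0962°.
Hence λ₂ = 43.2373° + -13.0962° = 30.1411°.

latitude -61.3802°, longitude 30.1411°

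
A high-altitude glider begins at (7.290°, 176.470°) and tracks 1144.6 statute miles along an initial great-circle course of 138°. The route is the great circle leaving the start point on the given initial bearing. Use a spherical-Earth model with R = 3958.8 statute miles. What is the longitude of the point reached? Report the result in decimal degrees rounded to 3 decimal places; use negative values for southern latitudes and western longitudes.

longitude -172.488°

Central angle δ = d/R = 0.289128 rad.
With φ₁ = 7.290° = 0.127235 rad and θ = 138° = 2.408554 rad:
Destination latitude: φ₂ = arcsin( sin φ₁ cos δ + cos φ₁ sin δ cos θ ) = arcsin(-0.088546) = -5.080°.
Δλ = atan2( sin θ sin δ cos φ₁ , cos δ − sin φ₁ sin φ₂ ) = atan2(0.189238, 0.969729) = 0.192723 rad = 11.042°.
λ₂ = 176.470° + 11.042° = 187.512°, normalized to (−180°, 180°] → -172.488°.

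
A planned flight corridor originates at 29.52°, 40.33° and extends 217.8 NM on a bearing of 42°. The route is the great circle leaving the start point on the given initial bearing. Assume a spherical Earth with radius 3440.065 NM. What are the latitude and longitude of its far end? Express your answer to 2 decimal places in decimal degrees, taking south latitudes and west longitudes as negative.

latitude 32.19°, longitude 43.20°

Central angle δ = d/R = 0.063313 rad.
With φ₁ = 29.52° = 0.515221 rad and θ = 42° = 0.733038 rad:
Applying the spherical law of cosines for sides, sin φ₂ = sin φ₁ cos δ + cos φ₁ sin δ cos θ = 0.532655, so φ₂ = 32.19°.
Δλ = atan2( sin θ sin δ cos φ₁ , cos δ − sin φ₁ sin φ₂ ) = atan2(0.036840, 0.735543) = 0.050044 rad = 2.87°.
λ₂ = λ₁ + Δλ = 43.20°.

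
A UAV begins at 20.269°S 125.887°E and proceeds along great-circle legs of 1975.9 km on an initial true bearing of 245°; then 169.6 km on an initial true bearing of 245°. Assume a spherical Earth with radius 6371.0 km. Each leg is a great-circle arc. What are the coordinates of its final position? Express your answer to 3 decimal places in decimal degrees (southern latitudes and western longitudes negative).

Apply the spherical direct solution leg by leg, carrying full precision between legs.
Leg 1: from (-20.269°, 125.887°), δ = 1975.9/6371 = 0.310140 rad, θ = 245° → φ = -26.801°, λ = 107.835°.
Leg 2: from (-26.801°, 107.835°), δ = 169.6/6371 = 0.026621 rad, θ = 245° → φ = -27.437°, λ = 106.277°.

latitude -27.437°, longitude 106.277°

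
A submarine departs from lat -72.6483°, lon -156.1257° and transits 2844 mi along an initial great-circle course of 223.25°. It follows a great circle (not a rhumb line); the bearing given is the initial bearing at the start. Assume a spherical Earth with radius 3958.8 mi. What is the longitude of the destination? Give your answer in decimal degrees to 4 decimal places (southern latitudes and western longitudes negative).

Central angle δ = d/R = 0.718400 rad.
With φ₁ = -72.6483° = -1.267952 rad and θ = 223.25° = 3.896448 rad:
sin φ₂ = sin φ₁ cos δ + cos φ₁ sin δ cos θ = (-0.954492)(0.752860) + (0.298236)(0.658181)(-0.728371) = -0.861573
φ₂ = asin(-0.861573) = -1.038361 rad = -59.4937°.
Δλ = atan2( sin θ sin δ cos φ₁ , cos δ − sin φ₁ sin φ₂ ) = atan2(-0.134497, -0.069505) = -2.047775 rad = -117.3289°.
λ₂ = -156.1257° + -117.3289° = -273.4546°, normalized to (−180°, 180°] → 86.5454°.

longitude 86.5454°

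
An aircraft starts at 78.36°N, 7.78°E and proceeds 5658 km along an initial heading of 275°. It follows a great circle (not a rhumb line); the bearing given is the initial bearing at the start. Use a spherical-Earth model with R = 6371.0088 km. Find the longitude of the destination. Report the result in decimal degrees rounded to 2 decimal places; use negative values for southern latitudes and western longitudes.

longitude -77.70°

δ = 5658/6371.0088 = 0.888085 rad (50.8835°).
Converting: φ₁ = 1.367640 rad, θ = 4.799655 rad.
sin φ₂ = sin φ₁ cos δ + cos φ₁ sin δ cos θ = (0.979435)(0.630899) + (0.201762)(0.775865)(0.087156) = 0.631567
φ₂ = asin(0.631567) = 0.683573 rad = 39.17°.
Δλ = atan2( sin θ sin δ cos φ₁ , cos δ − sin φ₁ sin φ₂ ) = atan2(-0.155944, 0.012320) = -1.491959 rad = -85.48°.
Hence λ₂ = 7.78° + -85.48° = -77.70°.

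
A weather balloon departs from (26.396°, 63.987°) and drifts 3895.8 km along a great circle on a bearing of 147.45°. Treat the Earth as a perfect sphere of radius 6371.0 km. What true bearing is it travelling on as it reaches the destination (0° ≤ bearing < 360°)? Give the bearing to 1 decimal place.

final bearing 151.1°

δ = 3895.8/6371 = 0.611490 rad (35.0358°).
Start latitude φ₁ = 0.460697 rad; initial bearing θ = 2.573488 rad.
sin φ₂ = sin φ₁ cos δ + cos φ₁ sin δ cos θ = (0.444573)(0.818794) + (0.895743)(0.574088)(-0.842922) = -0.069447
φ₂ = asin(-0.069447) = -0.069503 rad = -3.982°.
For the longitude increment, Δλ = atan2( sin θ sin δ cos φ₁, cos δ − sin φ₁ sin φ₂ ) = atan2(0.276677, 0.849668) = 18.037°.
λ₂ = 63.987° + 18.037° = 82.024°.
The forward bearing on arrival equals the back-azimuth from the destination plus 180°.
Back-azimuth from P₂ (-4.0°, 82.0°) to P₁ (26.4°, 64.0°), with Δλ' = λ₁ − λ₂ = -18.0°: atan2( sin Δλ' cos φ₁ , cos φ₂ sin φ₁ − sin φ₂ cos φ₁ cos Δλ' ) = 331.1°.
Final bearing = (331.1° + 180°) mod 360° = 151.1°.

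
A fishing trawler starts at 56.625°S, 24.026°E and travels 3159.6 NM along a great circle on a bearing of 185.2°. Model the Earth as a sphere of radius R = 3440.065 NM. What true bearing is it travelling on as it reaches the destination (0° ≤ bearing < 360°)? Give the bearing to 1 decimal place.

δ = 3159.6/3440.065 = 0.918471 rad (52.6245°).
Start latitude φ₁ = -0.988293 rad; initial bearing θ = 3.232350 rad.
Applying the spherical law of cosines for sides, sin φ₂ = sin φ₁ cos δ + cos φ₁ sin δ cos θ = -0.942293, so φ₂ = -70.440°.
Then Δλ = atan2(-0.039621, -0.179861) = -2.924768 rad, from sin θ sin δ cos φ₁ over cos δ − sin φ₁ sin φ₂.
Hence λ₂ = 24.026° + -167.577° = -143.551°.
The forward bearing on arrival equals the back-azimuth from the destination plus 180°.
Back-azimuth from P₂ (-70.4°, -143.6°) to P₁ (-56.6°, 24.0°), with Δλ' = λ₁ − λ₂ = 167.6°: atan2( sin Δλ' cos φ₁ , cos φ₂ sin φ₁ − sin φ₂ cos φ₁ cos Δλ' ) = 171.4°.
Final bearing = (171.4° + 180°) mod 360° = 351.4°.

final bearing 351.4°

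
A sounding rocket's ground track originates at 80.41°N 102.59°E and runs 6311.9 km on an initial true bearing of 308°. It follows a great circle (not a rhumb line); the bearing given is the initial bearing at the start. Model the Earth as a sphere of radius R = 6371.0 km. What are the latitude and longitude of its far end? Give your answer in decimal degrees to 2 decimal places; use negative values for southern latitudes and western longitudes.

latitude 38.77°, longitude -19.70°

Angular distance δ = d/R = 6311.9 / 6371 = 0.990724 rad.
Converting: φ₁ = 1.403419 rad, θ = 5.375614 rad.
Applying the spherical law of cosines for sides, sin φ₂ = sin φ₁ cos δ + cos φ₁ sin δ cos θ = 0.626215, so φ₂ = 38.77°.
Then Δλ = atan2(-0.109806, -0.069379) = -2.134294 rad, from sin θ sin δ cos φ₁ over cos δ − sin φ₁ sin φ₂.
λ₂ = λ₁ + Δλ = -19.70°.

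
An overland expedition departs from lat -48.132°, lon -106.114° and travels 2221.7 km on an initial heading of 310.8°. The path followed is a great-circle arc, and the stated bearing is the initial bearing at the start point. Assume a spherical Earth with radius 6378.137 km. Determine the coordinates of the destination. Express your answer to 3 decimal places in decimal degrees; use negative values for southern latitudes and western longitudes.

δ = 2221.7/6378.137 = 0.348331 rad (19.9579°).
Start latitude φ₁ = -0.840062 rad; initial bearing θ = 5.424483 rad.
Destination latitude: φ₂ = arcsin( sin φ₁ cos δ + cos φ₁ sin δ cos θ ) = arcsin(-0.551107) = -33.443°.
Δλ = atan2( sin θ sin δ cos φ₁ , cos δ − sin φ₁ sin φ₂ ) = atan2(-0.172450, 0.529543) = -0.314827 rad = -18.038°.
λ₂ = -106.114° + -18.038° = -124.152°.

latitude -33.443°, longitude -124.152°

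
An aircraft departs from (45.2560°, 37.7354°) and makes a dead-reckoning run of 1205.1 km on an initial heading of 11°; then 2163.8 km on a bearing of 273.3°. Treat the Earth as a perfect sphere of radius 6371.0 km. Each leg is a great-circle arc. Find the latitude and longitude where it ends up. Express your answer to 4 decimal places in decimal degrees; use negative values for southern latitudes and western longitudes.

latitude 52.2805°, longitude 8.4684°

Apply the spherical direct solution leg by leg, carrying full precision between legs.
Leg 1: from (45.2560°, 37.7354°), δ = 1205.1/6371 = 0.189154 rad, θ = 11° → φ = 55.8448°, λ = 41.3993°.
Leg 2: from (55.8448°, 41.3993°), δ = 2163.8/6371 = 0.339633 rad, θ = 273.3° → φ = 52.2805°, λ = 8.4684°.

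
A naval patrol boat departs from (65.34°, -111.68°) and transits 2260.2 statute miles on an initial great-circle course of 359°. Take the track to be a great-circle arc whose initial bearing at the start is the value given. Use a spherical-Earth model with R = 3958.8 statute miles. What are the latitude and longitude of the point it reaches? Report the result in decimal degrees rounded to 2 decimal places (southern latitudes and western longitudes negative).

Central angle δ = d/R = 0.570931 rad.
Start latitude φ₁ = 1.140398 rad; initial bearing θ = 6.265732 rad.
sin φ₂ = sin φ₁ cos δ + cos φ₁ sin δ cos θ = (0.908800)(0.841398) + (0.417233)(0.540415)(0.999848) = 0.990107
φ₂ = asin(0.990107) = 1.430019 rad = 81.93°.
Then Δλ = atan2(-0.003935, -0.058411) = -3.074324 rad, from sin θ sin δ cos φ₁ over cos δ − sin φ₁ sin φ₂.
λ₂ = -111.68° + -176.15° = -287.83°, normalized to (−180°, 180°] → 72.17°.

latitude 81.93°, longitude 72.17°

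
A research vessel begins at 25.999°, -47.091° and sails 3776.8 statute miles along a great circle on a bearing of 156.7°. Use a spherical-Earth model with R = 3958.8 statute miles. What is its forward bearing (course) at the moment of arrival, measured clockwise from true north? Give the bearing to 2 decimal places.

δ = 3776.8/3958.8 = 0.954026 rad (54.6617°).
Start latitude φ₁ = 0.453768 rad; initial bearing θ = 2.734931 rad.
Destination latitude: φ₂ = arcsin( sin φ₁ cos δ + cos φ₁ sin δ cos θ ) = arcsin(-0.419857) = -24.826°.
Then Δλ = atan2(0.290013, 0.762450) = 0.363471 rad, from sin θ sin δ cos φ₁ over cos δ − sin φ₁ sin φ₂.
Hence λ₂ = -47.091° + 20.825° = -26.266°.
The forward bearing on arrival equals the back-azimuth from the destination plus 180°.
Back-azimuth from P₂ (-24.83°, -26.27°) to P₁ (26.00°, -47.09°), with Δλ' = λ₁ − λ₂ = -20.83°: atan2( sin Δλ' cos φ₁ , cos φ₂ sin φ₁ − sin φ₂ cos φ₁ cos Δλ' ) = 336.94°.
Final bearing = (336.94° + 180°) mod 360° = 156.94°.

final bearing 156.94°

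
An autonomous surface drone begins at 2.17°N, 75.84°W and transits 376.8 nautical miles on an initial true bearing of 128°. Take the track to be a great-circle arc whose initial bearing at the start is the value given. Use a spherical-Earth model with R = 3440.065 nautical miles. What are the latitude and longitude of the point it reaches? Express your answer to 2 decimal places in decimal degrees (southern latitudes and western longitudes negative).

latitude -1.70°, longitude -70.90°

δ = 376.8/3440.065 = 0.109533 rad (6.2758°).
Converting: φ₁ = 0.037874 rad, θ = 2.234021 rad.
Applying the spherical law of cosines for sides, sin φ₂ = sin φ₁ cos δ + cos φ₁ sin δ cos θ = -0.029614, so φ₂ = -1.70°.
Δλ = atan2( sin θ sin δ cos φ₁ , cos δ − sin φ₁ sin φ₂ ) = atan2(0.086079, 0.995129) = 0.086285 rad = 4.94°.
λ₂ = -75.84° + 4.94° = -70.90°.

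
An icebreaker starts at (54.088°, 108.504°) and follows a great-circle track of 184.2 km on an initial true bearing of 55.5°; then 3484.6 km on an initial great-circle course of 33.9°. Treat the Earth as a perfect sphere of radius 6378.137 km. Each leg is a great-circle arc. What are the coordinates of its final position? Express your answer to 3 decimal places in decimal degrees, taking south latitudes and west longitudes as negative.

latitude 71.310°, longitude 175.612°

Apply the spherical direct solution leg by leg, carrying full precision between legs.
Leg 1: from (54.088°, 108.504°), δ = 184.2/6378.137 = 0.028880 rad, θ = 55.5° → φ = 55.002°, λ = 110.882°.
Leg 2: from (55.002°, 110.882°), δ = 3484.6/6378.137 = 0.546335 rad, θ = 33.9° → φ = 71.310°, λ = 175.612°.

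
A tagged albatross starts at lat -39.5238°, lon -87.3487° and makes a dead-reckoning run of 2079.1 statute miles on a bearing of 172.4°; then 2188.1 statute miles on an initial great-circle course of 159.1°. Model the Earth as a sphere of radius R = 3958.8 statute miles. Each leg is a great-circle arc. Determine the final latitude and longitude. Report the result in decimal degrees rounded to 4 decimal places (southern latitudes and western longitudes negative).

Apply the spherical direct solution leg by leg, carrying full precision between legs.
Leg 1: from (-39.5238°, -87.3487°), δ = 2079.1/3958.8 = 0.525184 rad, θ = 172.4° → φ = -69.0630°, λ = -76.6547°.
Leg 2: from (-69.0630°, -76.6547°), δ = 2188.1/3958.8 = 0.552718 rad, θ = 159.1° → φ = -75.9696°, λ = 52.7640°.

latitude -75.9696°, longitude 52.7640°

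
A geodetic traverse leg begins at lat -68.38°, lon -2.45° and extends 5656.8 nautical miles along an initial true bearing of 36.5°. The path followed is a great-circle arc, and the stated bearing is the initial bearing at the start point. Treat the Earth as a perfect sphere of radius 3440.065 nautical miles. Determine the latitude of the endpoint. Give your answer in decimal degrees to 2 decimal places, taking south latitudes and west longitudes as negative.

latitude 21.33°

Central angle δ = d/R = 1.644388 rad.
Start latitude φ₁ = -1.193456 rad; initial bearing θ = 0.637045 rad.
Destination latitude: φ₂ = arcsin( sin φ₁ cos δ + cos φ₁ sin δ cos θ ) = arcsin(0.363731) = 21.33°.
Then Δλ = atan2(0.218569, 0.264617) = 0.690384 rad, from sin θ sin δ cos φ₁ over cos δ − sin φ₁ sin φ₂.
Hence λ₂ = -2.45° + 39.56° = 37.11°.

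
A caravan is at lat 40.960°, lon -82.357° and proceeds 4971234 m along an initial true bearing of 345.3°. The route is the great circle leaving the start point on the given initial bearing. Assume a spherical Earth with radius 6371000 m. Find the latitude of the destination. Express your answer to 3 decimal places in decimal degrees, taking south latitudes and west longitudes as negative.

latitude 78.451°

The arc subtends δ = 4971234/6371000 = 0.780291 rad at the centre.
Converting: φ₁ = 0.714887 rad, θ = 6.026622 rad.
sin φ₂ = sin φ₁ cos δ + cos φ₁ sin δ cos θ = (0.655532)(0.710709) + (0.755167)(0.703486)(0.967268) = 0.979753
φ₂ = asin(0.979753) = 1.369225 rad = 78.451°.
Δλ = atan2( sin θ sin δ cos φ₁ , cos δ − sin φ₁ sin φ₂ ) = atan2(-0.134809, 0.068449) = -1.100968 rad = -63.081°.
λ₂ = λ₁ + Δλ = -145.438°.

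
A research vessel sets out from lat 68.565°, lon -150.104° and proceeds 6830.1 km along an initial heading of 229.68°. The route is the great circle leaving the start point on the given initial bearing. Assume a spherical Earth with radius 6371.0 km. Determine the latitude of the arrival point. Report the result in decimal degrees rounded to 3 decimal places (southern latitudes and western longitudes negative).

δ = 6830.1/6371 = 1.072061 rad (61.4246°).
Start latitude φ₁ = 1.196685 rad; initial bearing θ = 4.008672 rad.
Applying the spherical law of cosines for sides, sin φ₂ = sin φ₁ cos δ + cos φ₁ sin δ cos θ = 0.237572, so φ₂ = 13.743°.
For the longitude increment, Δλ = atan2( sin θ sin δ cos φ₁, cos δ − sin φ₁ sin φ₂ ) = atan2(-0.244691, 0.257176) = -43.575°.
λ₂ = -150.104° + -43.575° = -193.679°, normalized to (−180°, 180°] → 166.321°.

latitude 13.743°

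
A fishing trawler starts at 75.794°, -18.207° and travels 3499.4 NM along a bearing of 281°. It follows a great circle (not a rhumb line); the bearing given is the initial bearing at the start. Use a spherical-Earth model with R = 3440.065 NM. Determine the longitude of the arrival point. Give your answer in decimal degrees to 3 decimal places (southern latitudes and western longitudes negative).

Central angle δ = d/R = 1.017248 rad.
Converting: φ₁ = 1.322855 rad, θ = 4.904375 rad.
sin φ₂ = sin φ₁ cos δ + cos φ₁ sin δ cos θ = (0.969420)(0.525709) + (0.245409)(0.850665)(0.190809) = 0.549466
φ₂ = asin(0.549466) = 0.581725 rad = 33.330°.
For the longitude increment, Δλ = atan2( sin θ sin δ cos φ₁, cos δ − sin φ₁ sin φ₂ ) = atan2(-0.204925, -0.006954) = -91.944°.
Hence λ₂ = -18.207° + -91.944° = -110.151°.

longitude -110.151°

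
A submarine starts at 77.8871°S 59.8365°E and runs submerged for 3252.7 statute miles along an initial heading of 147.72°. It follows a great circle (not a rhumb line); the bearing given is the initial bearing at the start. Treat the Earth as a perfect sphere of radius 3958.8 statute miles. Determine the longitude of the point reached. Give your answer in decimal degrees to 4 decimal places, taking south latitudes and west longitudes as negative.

longitude -160.3859°

Angular distance δ = d/R = 3252.7 / 3958.8 = 0.821638 rad.
With φ₁ = -77.8871° = -1.359386 rad and θ = 147.72° = 2.578200 rad:
sin φ₂ = sin φ₁ cos δ + cos φ₁ sin δ cos θ = (-0.977736)(0.681023) + (0.209839)(0.732262)(-0.845448) = -0.795770
φ₂ = asin(-0.795770) = -0.920277 rad = -52.7280°.
For the longitude increment, Δλ = atan2( sin θ sin δ cos φ₁, cos δ − sin φ₁ sin φ₂ ) = atan2(0.082062, -0.097030) = 139.7776°.
λ₂ = 59.8365° + 139.7776° = 199.6141°, normalized to (−180°, 180°] → -160.3859°.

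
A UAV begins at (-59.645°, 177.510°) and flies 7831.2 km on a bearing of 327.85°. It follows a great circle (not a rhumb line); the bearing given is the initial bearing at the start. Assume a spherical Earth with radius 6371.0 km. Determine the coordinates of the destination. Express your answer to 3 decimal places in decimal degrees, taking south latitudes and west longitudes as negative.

latitude 6.550°, longitude 147.200°

δ = 7831.2/6371 = 1.229195 rad (70.4277°).
Converting: φ₁ = -1.041002 rad, θ = 5.722062 rad.
Destination latitude: φ₂ = arcsin( sin φ₁ cos δ + cos φ₁ sin δ cos θ ) = arcsin(0.114069) = 6.550°.
Then Δλ = atan2(-0.253381, 0.433428) = -0.529017 rad, from sin θ sin δ cos φ₁ over cos δ − sin φ₁ sin φ₂.
λ₂ = 177.510° + -30.310° = 147.200°.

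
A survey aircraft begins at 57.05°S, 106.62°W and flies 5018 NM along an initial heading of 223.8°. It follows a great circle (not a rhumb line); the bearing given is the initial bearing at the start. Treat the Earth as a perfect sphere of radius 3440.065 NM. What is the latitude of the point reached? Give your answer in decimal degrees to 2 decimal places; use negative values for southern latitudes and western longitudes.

latitude -28.95°

The arc subtends δ = 5018/3440.065 = 1.458693 rad at the centre.
Converting: φ₁ = -0.995710 rad, θ = 3.906047 rad.
Destination latitude: φ₂ = arcsin( sin φ₁ cos δ + cos φ₁ sin δ cos θ ) = arcsin(-0.483980) = -28.95°.
Then Δλ = atan2(-0.374098, -0.294261) = -2.237306 rad, from sin θ sin δ cos φ₁ over cos δ − sin φ₁ sin φ₂.
λ₂ = -106.62° + -128.19° = -234.81°, normalized to (−180°, 180°] → 125.19°.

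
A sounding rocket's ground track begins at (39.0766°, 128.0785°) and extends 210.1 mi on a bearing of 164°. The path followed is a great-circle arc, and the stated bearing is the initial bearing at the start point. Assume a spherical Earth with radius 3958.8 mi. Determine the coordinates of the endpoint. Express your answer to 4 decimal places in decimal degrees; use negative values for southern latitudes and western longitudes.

latitude 36.1489°, longitude 129.1160°

The arc subtends δ = 210.1/3958.8 = 0.053072 rad at the centre.
Start latitude φ₁ = 0.682015 rad; initial bearing θ = 2.862340 rad.
sin φ₂ = sin φ₁ cos δ + cos φ₁ sin δ cos θ = (0.630359)(0.998592) + (0.776304)(0.053047)(-0.961262) = 0.589886
φ₂ = asin(0.589886) = 0.630918 rad = 36.1489°.
Then Δλ = atan2(0.011351, 0.626752) = 0.018109 rad, from sin θ sin δ cos φ₁ over cos δ − sin φ₁ sin φ₂.
λ₂ = 128.0785° + 1.0375° = 129.1160°.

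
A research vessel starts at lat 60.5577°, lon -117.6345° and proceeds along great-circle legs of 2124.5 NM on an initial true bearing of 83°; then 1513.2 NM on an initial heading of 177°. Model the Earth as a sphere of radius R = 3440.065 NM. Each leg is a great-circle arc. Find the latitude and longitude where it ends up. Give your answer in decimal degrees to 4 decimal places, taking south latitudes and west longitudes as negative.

Apply the spherical direct solution leg by leg, carrying full precision between legs.
Leg 1: from (60.5577°, -117.6345°), δ = 2124.5/3440.065 = 0.617576 rad, θ = 83° → φ = 48.1316°, λ = -58.1896°.
Leg 2: from (48.1316°, -58.1896°), δ = 1513.2/3440.065 = 0.439875 rad, θ = 177° → φ = 22.9528°, λ = -56.8028°.

latitude 22.9528°, longitude -56.8028°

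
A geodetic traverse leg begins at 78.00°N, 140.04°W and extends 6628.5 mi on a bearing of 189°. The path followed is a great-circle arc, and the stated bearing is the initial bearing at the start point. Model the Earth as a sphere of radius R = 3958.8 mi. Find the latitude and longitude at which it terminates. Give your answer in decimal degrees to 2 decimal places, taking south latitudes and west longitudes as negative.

latitude -17.78°, longitude -149.44°

Central angle δ = d/R = 1.674371 rad.
With φ₁ = 78.00° = 1.361357 rad and θ = 189° = 3.298672 rad:
Destination latitude: φ₂ = arcsin( sin φ₁ cos δ + cos φ₁ sin δ cos θ ) = arcsin(-0.305382) = -17.78°.
Then Δλ = atan2(-0.032350, 0.195319) = -0.164138 rad, from sin θ sin δ cos φ₁ over cos δ − sin φ₁ sin φ₂.
λ₂ = λ₁ + Δλ = -149.44°.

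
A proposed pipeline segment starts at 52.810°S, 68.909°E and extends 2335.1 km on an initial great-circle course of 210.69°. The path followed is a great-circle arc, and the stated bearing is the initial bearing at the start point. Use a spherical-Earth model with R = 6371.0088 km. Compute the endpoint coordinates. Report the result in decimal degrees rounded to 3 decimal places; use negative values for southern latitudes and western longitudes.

latitude -68.435°, longitude 39.065°

δ = 2335.1/6371.0088 = 0.366520 rad (21.0000°).
Converting: φ₁ = -0.921708 rad, θ = 3.677234 rad.
Destination latitude: φ₂ = arcsin( sin φ₁ cos δ + cos φ₁ sin δ cos θ ) = arcsin(-0.930003) = -68.435°.
Then Δλ = atan2(-0.110561, 0.192707) = -0.520877 rad, from sin θ sin δ cos φ₁ over cos δ − sin φ₁ sin φ₂.
λ₂ = λ₁ + Δλ = 39.065°.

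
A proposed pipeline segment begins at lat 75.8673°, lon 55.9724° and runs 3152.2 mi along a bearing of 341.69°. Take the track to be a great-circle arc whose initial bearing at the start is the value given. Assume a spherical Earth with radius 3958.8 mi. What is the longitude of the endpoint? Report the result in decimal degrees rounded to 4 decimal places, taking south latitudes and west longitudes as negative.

longitude -99.2856°

The arc subtends δ = 3152.2/3958.8 = 0.796251 rad at the centre.
Converting: φ₁ = 1.324134 rad, θ = 5.963616 rad.
Applying the spherical law of cosines for sides, sin φ₂ = sin φ₁ cos δ + cos φ₁ sin δ cos θ = 0.843903, so φ₂ = 57.5546°.
Δλ = atan2( sin θ sin δ cos φ₁ , cos δ − sin φ₁ sin φ₂ ) = atan2(-0.054826, -0.118970) = -2.709763 rad = -155.2580°.
λ₂ = λ₁ + Δλ = -99.2856°.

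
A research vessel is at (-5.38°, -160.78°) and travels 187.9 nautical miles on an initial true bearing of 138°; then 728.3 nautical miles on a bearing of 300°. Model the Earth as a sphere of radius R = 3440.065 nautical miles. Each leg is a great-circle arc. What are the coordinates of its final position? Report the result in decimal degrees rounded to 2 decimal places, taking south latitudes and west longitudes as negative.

Apply the spherical direct solution leg by leg, carrying full precision between legs.
Leg 1: from (-5.38°, -160.78°), δ = 187.9/3440.065 = 0.054621 rad, θ = 138° → φ = -7.70°, λ = -158.67°.
Leg 2: from (-7.70°, -158.67°), δ = 728.3/3440.065 = 0.211711 rad, θ = 300° → φ = -1.54°, λ = -169.16°.

latitude -1.54°, longitude -169.16°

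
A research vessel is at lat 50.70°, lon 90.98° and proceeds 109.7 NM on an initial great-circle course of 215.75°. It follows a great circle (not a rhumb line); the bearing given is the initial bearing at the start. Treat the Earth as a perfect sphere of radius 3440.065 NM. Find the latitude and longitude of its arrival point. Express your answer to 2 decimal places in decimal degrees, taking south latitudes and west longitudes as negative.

Angular distance δ = d/R = 109.7 / 3440.065 = 0.031889 rad.
With φ₁ = 50.70° = 0.884882 rad and θ = 215.75° = 3.765548 rad:
Destination latitude: φ₂ = arcsin( sin φ₁ cos δ + cos φ₁ sin δ cos θ ) = arcsin(0.757058) = 49.21°.
Then Δλ = atan2(-0.011799, 0.413650) = -0.028515 rad, from sin θ sin δ cos φ₁ over cos δ − sin φ₁ sin φ₂.
λ₂ = λ₁ + Δλ = 89.35°.

latitude 49.21°, longitude 89.35°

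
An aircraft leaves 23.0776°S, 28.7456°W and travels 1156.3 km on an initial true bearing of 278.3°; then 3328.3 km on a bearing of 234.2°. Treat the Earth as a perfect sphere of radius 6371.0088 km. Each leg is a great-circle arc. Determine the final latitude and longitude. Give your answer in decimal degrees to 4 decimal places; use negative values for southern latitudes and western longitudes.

latitude -35.8364°, longitude -69.7372°

Apply the spherical direct solution leg by leg, carrying full precision between legs.
Leg 1: from (-23.0776°, -28.7456°), δ = 1156.3/6371.0088 = 0.181494 rad, θ = 278.3° → φ = -21.1965°, λ = -39.7900°.
Leg 2: from (-21.1965°, -39.7900°), δ = 3328.3/6371.0088 = 0.522413 rad, θ = 234.2° → φ = -35.8364°, λ = -69.7372°.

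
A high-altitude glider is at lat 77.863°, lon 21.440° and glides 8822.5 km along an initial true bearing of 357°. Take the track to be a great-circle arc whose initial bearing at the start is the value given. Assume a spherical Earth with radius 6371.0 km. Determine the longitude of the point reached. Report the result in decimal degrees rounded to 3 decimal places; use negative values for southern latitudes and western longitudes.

longitude -155.362°

The arc subtends δ = 8822.5/6371 = 1.384790 rad at the centre.
Start latitude φ₁ = 1.358966 rad; initial bearing θ = 6.230825 rad.
Destination latitude: φ₂ = arcsin( sin φ₁ cos δ + cos φ₁ sin δ cos θ ) = arcsin(0.387142) = 22.777°.
Then Δλ = atan2(-0.010814, -0.193553) = -3.085781 rad, from sin θ sin δ cos φ₁ over cos δ − sin φ₁ sin φ₂.
Hence λ₂ = 21.440° + -176.802° = -155.362°.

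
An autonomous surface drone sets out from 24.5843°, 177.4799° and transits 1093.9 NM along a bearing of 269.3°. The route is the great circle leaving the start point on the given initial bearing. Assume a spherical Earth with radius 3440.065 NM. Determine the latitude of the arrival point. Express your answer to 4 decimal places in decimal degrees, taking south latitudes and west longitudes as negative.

Central angle δ = d/R = 0.317988 rad.
Start latitude φ₁ = 0.429077 rad; initial bearing θ = 4.700172 rad.
Destination latitude: φ₂ = arcsin( sin φ₁ cos δ + cos φ₁ sin δ cos θ ) = arcsin(0.391701) = 23.0604°.
Δλ = atan2( sin θ sin δ cos φ₁ , cos δ − sin φ₁ sin φ₂ ) = atan2(-0.284293, 0.786906) = -0.346687 rad = -19.8637°.
λ₂ = 177.4799° + -19.8637° = 157.6162°.

latitude 23.0604°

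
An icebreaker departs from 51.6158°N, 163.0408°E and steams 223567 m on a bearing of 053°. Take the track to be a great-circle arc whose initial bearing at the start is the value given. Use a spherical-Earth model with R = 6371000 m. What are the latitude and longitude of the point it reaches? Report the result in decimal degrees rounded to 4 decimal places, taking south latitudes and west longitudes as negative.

δ = 223567/6371000 = 0.035091 rad (2.0106°).
With φ₁ = 51.6158° = 0.900866 rad and θ = 53° = 0.925025 rad:
Destination latitude: φ₂ = arcsin( sin φ₁ cos δ + cos φ₁ sin δ cos θ ) = arcsin(0.796493) = 52.7965°.
Δλ = atan2( sin θ sin δ cos φ₁ , cos δ − sin φ₁ sin φ₂ ) = atan2(0.017398, 0.375042) = 0.046357 rad = 2.6560°.
λ₂ = λ₁ + Δλ = 165.6968°.

latitude 52.7965°, longitude 165.6968°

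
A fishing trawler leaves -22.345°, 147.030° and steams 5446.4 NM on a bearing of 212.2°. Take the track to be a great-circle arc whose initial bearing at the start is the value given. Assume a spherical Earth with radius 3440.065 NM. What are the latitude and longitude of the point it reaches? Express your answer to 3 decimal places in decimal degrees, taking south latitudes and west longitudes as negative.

The arc subtends δ = 5446.4/3440.065 = 1.583226 rad at the centre.
Start latitude φ₁ = -0.389994 rad; initial bearing θ = 3.703589 rad.
Destination latitude: φ₂ = arcsin( sin φ₁ cos δ + cos φ₁ sin δ cos θ ) = arcsin(-0.777868) = -51.066°.
Δλ = atan2( sin θ sin δ cos φ₁ , cos δ − sin φ₁ sin φ₂ ) = atan2(-0.492825, -0.308161) = -2.129608 rad = -122.018°.
λ₂ = 147.030° + -122.018° = 25.012°.

latitude -51.066°, longitude 25.012°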